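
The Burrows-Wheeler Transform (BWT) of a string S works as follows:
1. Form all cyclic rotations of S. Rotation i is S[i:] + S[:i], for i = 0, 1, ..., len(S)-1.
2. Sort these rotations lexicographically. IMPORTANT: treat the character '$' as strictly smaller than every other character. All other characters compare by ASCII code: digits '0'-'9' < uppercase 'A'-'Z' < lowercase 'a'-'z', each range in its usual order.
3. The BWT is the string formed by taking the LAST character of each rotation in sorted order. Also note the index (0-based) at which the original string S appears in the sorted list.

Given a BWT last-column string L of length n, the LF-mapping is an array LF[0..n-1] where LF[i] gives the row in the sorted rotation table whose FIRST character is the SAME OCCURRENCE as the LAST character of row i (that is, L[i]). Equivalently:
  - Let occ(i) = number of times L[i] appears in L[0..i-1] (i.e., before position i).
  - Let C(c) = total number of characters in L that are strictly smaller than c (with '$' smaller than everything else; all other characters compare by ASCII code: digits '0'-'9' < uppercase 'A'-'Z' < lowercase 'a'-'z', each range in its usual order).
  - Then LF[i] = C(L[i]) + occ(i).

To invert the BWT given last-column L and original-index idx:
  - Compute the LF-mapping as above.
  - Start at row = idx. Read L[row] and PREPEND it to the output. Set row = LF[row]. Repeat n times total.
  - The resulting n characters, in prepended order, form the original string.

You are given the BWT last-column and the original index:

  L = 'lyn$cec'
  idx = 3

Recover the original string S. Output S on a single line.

Answer: encycl$

Derivation:
LF mapping: 4 6 5 0 1 3 2
Walk LF starting at row 3, prepending L[row]:
  step 1: row=3, L[3]='$', prepend. Next row=LF[3]=0
  step 2: row=0, L[0]='l', prepend. Next row=LF[0]=4
  step 3: row=4, L[4]='c', prepend. Next row=LF[4]=1
  step 4: row=1, L[1]='y', prepend. Next row=LF[1]=6
  step 5: row=6, L[6]='c', prepend. Next row=LF[6]=2
  step 6: row=2, L[2]='n', prepend. Next row=LF[2]=5
  step 7: row=5, L[5]='e', prepend. Next row=LF[5]=3
Reversed output: encycl$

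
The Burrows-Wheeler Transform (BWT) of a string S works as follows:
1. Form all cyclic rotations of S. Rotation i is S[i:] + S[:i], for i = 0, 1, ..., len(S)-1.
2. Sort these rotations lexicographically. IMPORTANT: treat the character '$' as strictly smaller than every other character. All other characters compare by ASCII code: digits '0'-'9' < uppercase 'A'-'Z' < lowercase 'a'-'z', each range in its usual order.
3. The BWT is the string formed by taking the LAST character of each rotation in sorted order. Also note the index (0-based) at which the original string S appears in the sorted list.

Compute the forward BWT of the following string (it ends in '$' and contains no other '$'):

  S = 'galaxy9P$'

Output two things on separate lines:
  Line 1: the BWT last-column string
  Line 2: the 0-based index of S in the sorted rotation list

All 9 rotations (rotation i = S[i:]+S[:i]):
  rot[0] = galaxy9P$
  rot[1] = alaxy9P$g
  rot[2] = laxy9P$ga
  rot[3] = axy9P$gal
  rot[4] = xy9P$gala
  rot[5] = y9P$galax
  rot[6] = 9P$galaxy
  rot[7] = P$galaxy9
  rot[8] = $galaxy9P
Sorted (with $ < everything):
  sorted[0] = $galaxy9P  (last char: 'P')
  sorted[1] = 9P$galaxy  (last char: 'y')
  sorted[2] = P$galaxy9  (last char: '9')
  sorted[3] = alaxy9P$g  (last char: 'g')
  sorted[4] = axy9P$gal  (last char: 'l')
  sorted[5] = galaxy9P$  (last char: '$')
  sorted[6] = laxy9P$ga  (last char: 'a')
  sorted[7] = xy9P$gala  (last char: 'a')
  sorted[8] = y9P$galax  (last char: 'x')
Last column: Py9gl$aax
Original string S is at sorted index 5

Answer: Py9gl$aax
5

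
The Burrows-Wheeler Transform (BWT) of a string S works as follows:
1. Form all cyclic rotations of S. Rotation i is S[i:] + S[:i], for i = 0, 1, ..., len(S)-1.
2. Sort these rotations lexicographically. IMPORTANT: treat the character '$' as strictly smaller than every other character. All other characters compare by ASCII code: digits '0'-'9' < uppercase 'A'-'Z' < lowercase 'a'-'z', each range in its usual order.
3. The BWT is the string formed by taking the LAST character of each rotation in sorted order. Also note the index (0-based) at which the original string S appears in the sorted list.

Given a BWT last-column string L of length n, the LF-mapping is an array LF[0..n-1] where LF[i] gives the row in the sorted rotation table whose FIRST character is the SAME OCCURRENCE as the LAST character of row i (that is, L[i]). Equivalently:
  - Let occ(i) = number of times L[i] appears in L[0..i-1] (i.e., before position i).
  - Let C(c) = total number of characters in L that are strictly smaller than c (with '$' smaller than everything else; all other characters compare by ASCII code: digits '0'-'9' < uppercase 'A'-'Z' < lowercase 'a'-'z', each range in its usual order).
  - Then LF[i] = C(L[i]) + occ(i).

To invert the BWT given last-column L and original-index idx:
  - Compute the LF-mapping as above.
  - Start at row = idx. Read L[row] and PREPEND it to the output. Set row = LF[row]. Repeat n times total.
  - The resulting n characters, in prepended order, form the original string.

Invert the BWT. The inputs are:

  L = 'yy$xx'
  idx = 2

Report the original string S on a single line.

LF mapping: 3 4 0 1 2
Walk LF starting at row 2, prepending L[row]:
  step 1: row=2, L[2]='$', prepend. Next row=LF[2]=0
  step 2: row=0, L[0]='y', prepend. Next row=LF[0]=3
  step 3: row=3, L[3]='x', prepend. Next row=LF[3]=1
  step 4: row=1, L[1]='y', prepend. Next row=LF[1]=4
  step 5: row=4, L[4]='x', prepend. Next row=LF[4]=2
Reversed output: xyxy$

Answer: xyxy$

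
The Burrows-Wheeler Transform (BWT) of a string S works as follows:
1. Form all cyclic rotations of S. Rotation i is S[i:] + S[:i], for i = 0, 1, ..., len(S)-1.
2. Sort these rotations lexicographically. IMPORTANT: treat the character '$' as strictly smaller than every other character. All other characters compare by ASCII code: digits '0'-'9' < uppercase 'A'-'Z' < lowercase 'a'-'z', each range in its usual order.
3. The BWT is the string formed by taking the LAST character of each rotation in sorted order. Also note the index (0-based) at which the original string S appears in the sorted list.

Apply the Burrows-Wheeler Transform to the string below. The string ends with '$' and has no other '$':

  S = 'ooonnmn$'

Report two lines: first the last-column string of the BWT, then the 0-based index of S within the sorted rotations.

Answer: nnmnooo$
7

Derivation:
All 8 rotations (rotation i = S[i:]+S[:i]):
  rot[0] = ooonnmn$
  rot[1] = oonnmn$o
  rot[2] = onnmn$oo
  rot[3] = nnmn$ooo
  rot[4] = nmn$ooon
  rot[5] = mn$ooonn
  rot[6] = n$ooonnm
  rot[7] = $ooonnmn
Sorted (with $ < everything):
  sorted[0] = $ooonnmn  (last char: 'n')
  sorted[1] = mn$ooonn  (last char: 'n')
  sorted[2] = n$ooonnm  (last char: 'm')
  sorted[3] = nmn$ooon  (last char: 'n')
  sorted[4] = nnmn$ooo  (last char: 'o')
  sorted[5] = onnmn$oo  (last char: 'o')
  sorted[6] = oonnmn$o  (last char: 'o')
  sorted[7] = ooonnmn$  (last char: '$')
Last column: nnmnooo$
Original string S is at sorted index 7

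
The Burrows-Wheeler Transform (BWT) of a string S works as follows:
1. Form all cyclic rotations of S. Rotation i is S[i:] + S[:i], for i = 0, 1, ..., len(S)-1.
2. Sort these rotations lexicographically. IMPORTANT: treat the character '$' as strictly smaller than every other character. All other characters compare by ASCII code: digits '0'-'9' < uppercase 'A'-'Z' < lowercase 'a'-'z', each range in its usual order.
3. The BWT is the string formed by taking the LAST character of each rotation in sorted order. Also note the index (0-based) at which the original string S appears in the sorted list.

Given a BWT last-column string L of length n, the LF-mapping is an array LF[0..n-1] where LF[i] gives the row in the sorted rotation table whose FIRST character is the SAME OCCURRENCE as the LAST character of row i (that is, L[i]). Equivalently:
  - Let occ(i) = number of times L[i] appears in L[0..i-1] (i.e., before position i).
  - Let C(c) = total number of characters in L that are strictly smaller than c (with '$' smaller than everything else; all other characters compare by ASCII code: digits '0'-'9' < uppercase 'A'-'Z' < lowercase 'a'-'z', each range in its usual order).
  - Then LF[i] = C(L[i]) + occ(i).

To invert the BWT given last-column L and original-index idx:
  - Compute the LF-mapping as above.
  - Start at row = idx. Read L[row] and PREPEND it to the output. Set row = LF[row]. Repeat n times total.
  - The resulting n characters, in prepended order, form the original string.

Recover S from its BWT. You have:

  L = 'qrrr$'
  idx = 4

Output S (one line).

LF mapping: 1 2 3 4 0
Walk LF starting at row 4, prepending L[row]:
  step 1: row=4, L[4]='$', prepend. Next row=LF[4]=0
  step 2: row=0, L[0]='q', prepend. Next row=LF[0]=1
  step 3: row=1, L[1]='r', prepend. Next row=LF[1]=2
  step 4: row=2, L[2]='r', prepend. Next row=LF[2]=3
  step 5: row=3, L[3]='r', prepend. Next row=LF[3]=4
Reversed output: rrrq$

Answer: rrrq$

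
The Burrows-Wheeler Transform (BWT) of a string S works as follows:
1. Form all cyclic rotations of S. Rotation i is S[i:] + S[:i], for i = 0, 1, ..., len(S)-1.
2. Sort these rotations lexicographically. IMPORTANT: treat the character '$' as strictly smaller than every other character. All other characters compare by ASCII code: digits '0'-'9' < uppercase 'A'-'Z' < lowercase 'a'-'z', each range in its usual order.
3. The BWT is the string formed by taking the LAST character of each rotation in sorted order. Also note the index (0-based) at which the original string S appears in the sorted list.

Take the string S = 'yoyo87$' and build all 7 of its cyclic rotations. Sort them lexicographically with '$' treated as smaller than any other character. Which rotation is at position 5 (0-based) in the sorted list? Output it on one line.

Answer: yo87$yo

Derivation:
All 7 rotations (rotation i = S[i:]+S[:i]):
  rot[0] = yoyo87$
  rot[1] = oyo87$y
  rot[2] = yo87$yo
  rot[3] = o87$yoy
  rot[4] = 87$yoyo
  rot[5] = 7$yoyo8
  rot[6] = $yoyo87
Sorted (with $ < everything):
  sorted[0] = $yoyo87
  sorted[1] = 7$yoyo8
  sorted[2] = 87$yoyo
  sorted[3] = o87$yoy
  sorted[4] = oyo87$y
  sorted[5] = yo87$yo
  sorted[6] = yoyo87$
sorted[5] = yo87$yo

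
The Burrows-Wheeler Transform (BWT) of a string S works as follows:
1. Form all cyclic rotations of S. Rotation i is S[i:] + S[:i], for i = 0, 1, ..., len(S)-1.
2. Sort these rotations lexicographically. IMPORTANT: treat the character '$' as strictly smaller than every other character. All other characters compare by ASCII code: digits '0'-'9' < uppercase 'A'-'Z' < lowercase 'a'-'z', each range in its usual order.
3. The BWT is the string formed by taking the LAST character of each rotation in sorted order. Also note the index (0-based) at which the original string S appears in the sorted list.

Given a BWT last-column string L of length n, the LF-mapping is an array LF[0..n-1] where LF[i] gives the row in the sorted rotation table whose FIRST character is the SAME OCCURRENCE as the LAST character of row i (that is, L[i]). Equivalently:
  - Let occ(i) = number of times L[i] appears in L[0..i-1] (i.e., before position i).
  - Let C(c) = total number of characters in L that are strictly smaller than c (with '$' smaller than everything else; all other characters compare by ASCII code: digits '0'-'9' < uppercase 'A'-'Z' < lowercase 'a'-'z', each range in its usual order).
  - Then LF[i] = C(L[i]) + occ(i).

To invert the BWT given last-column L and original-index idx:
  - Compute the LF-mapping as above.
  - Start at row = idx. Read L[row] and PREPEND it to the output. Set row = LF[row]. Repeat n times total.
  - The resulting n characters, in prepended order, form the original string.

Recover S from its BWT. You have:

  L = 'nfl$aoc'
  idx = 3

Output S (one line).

Answer: falcon$

Derivation:
LF mapping: 5 3 4 0 1 6 2
Walk LF starting at row 3, prepending L[row]:
  step 1: row=3, L[3]='$', prepend. Next row=LF[3]=0
  step 2: row=0, L[0]='n', prepend. Next row=LF[0]=5
  step 3: row=5, L[5]='o', prepend. Next row=LF[5]=6
  step 4: row=6, L[6]='c', prepend. Next row=LF[6]=2
  step 5: row=2, L[2]='l', prepend. Next row=LF[2]=4
  step 6: row=4, L[4]='a', prepend. Next row=LF[4]=1
  step 7: row=1, L[1]='f', prepend. Next row=LF[1]=3
Reversed output: falcon$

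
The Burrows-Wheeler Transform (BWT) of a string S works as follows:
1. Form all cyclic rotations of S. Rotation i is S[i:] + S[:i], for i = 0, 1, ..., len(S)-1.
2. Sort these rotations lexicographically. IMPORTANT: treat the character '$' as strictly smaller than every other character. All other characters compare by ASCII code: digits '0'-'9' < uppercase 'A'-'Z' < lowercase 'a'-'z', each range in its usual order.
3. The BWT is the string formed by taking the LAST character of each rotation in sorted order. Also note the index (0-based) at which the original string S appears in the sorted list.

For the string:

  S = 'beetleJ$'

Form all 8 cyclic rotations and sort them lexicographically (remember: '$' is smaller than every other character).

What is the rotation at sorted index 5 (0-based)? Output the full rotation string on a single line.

All 8 rotations (rotation i = S[i:]+S[:i]):
  rot[0] = beetleJ$
  rot[1] = eetleJ$b
  rot[2] = etleJ$be
  rot[3] = tleJ$bee
  rot[4] = leJ$beet
  rot[5] = eJ$beetl
  rot[6] = J$beetle
  rot[7] = $beetleJ
Sorted (with $ < everything):
  sorted[0] = $beetleJ
  sorted[1] = J$beetle
  sorted[2] = beetleJ$
  sorted[3] = eJ$beetl
  sorted[4] = eetleJ$b
  sorted[5] = etleJ$be
  sorted[6] = leJ$beet
  sorted[7] = tleJ$bee
sorted[5] = etleJ$be

Answer: etleJ$be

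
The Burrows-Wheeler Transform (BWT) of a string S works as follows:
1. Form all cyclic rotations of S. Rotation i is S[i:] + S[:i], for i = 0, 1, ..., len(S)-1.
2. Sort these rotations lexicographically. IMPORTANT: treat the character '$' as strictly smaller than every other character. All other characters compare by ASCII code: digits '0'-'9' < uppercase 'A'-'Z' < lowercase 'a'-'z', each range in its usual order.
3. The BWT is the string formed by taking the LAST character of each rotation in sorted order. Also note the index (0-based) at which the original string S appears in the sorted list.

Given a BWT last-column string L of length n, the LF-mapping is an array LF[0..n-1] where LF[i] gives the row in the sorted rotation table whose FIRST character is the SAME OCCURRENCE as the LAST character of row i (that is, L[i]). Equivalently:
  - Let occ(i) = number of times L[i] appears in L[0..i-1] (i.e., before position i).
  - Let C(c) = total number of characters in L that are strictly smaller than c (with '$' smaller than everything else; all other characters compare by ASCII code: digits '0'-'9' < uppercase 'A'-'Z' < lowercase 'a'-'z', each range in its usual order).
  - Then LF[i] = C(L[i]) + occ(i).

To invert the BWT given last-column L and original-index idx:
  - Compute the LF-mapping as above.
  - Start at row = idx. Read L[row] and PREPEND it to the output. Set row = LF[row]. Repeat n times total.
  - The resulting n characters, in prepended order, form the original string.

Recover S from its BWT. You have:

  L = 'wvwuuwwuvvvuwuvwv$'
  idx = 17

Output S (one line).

LF mapping: 12 6 13 1 2 14 15 3 7 8 9 4 16 5 10 17 11 0
Walk LF starting at row 17, prepending L[row]:
  step 1: row=17, L[17]='$', prepend. Next row=LF[17]=0
  step 2: row=0, L[0]='w', prepend. Next row=LF[0]=12
  step 3: row=12, L[12]='w', prepend. Next row=LF[12]=16
  step 4: row=16, L[16]='v', prepend. Next row=LF[16]=11
  step 5: row=11, L[11]='u', prepend. Next row=LF[11]=4
  step 6: row=4, L[4]='u', prepend. Next row=LF[4]=2
  step 7: row=2, L[2]='w', prepend. Next row=LF[2]=13
  step 8: row=13, L[13]='u', prepend. Next row=LF[13]=5
  step 9: row=5, L[5]='w', prepend. Next row=LF[5]=14
  step 10: row=14, L[14]='v', prepend. Next row=LF[14]=10
  step 11: row=10, L[10]='v', prepend. Next row=LF[10]=9
  step 12: row=9, L[9]='v', prepend. Next row=LF[9]=8
  step 13: row=8, L[8]='v', prepend. Next row=LF[8]=7
  step 14: row=7, L[7]='u', prepend. Next row=LF[7]=3
  step 15: row=3, L[3]='u', prepend. Next row=LF[3]=1
  step 16: row=1, L[1]='v', prepend. Next row=LF[1]=6
  step 17: row=6, L[6]='w', prepend. Next row=LF[6]=15
  step 18: row=15, L[15]='w', prepend. Next row=LF[15]=17
Reversed output: wwvuuvvvvwuwuuvww$

Answer: wwvuuvvvvwuwuuvww$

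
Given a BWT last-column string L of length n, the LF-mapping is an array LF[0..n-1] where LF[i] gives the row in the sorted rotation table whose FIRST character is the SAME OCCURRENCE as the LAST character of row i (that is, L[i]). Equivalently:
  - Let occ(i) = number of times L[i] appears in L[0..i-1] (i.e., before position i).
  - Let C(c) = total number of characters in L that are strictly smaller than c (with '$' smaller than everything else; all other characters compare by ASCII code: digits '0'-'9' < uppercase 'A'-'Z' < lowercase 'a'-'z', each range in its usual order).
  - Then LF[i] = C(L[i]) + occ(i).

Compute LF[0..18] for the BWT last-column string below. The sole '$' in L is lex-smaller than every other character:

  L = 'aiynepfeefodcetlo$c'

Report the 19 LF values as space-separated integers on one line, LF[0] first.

Answer: 1 11 18 13 5 16 9 6 7 10 14 4 2 8 17 12 15 0 3

Derivation:
Char counts: '$':1, 'a':1, 'c':2, 'd':1, 'e':4, 'f':2, 'i':1, 'l':1, 'n':1, 'o':2, 'p':1, 't':1, 'y':1
C (first-col start): C('$')=0, C('a')=1, C('c')=2, C('d')=4, C('e')=5, C('f')=9, C('i')=11, C('l')=12, C('n')=13, C('o')=14, C('p')=16, C('t')=17, C('y')=18
L[0]='a': occ=0, LF[0]=C('a')+0=1+0=1
L[1]='i': occ=0, LF[1]=C('i')+0=11+0=11
L[2]='y': occ=0, LF[2]=C('y')+0=18+0=18
L[3]='n': occ=0, LF[3]=C('n')+0=13+0=13
L[4]='e': occ=0, LF[4]=C('e')+0=5+0=5
L[5]='p': occ=0, LF[5]=C('p')+0=16+0=16
L[6]='f': occ=0, LF[6]=C('f')+0=9+0=9
L[7]='e': occ=1, LF[7]=C('e')+1=5+1=6
L[8]='e': occ=2, LF[8]=C('e')+2=5+2=7
L[9]='f': occ=1, LF[9]=C('f')+1=9+1=10
L[10]='o': occ=0, LF[10]=C('o')+0=14+0=14
L[11]='d': occ=0, LF[11]=C('d')+0=4+0=4
L[12]='c': occ=0, LF[12]=C('c')+0=2+0=2
L[13]='e': occ=3, LF[13]=C('e')+3=5+3=8
L[14]='t': occ=0, LF[14]=C('t')+0=17+0=17
L[15]='l': occ=0, LF[15]=C('l')+0=12+0=12
L[16]='o': occ=1, LF[16]=C('o')+1=14+1=15
L[17]='$': occ=0, LF[17]=C('$')+0=0+0=0
L[18]='c': occ=1, LF[18]=C('c')+1=2+1=3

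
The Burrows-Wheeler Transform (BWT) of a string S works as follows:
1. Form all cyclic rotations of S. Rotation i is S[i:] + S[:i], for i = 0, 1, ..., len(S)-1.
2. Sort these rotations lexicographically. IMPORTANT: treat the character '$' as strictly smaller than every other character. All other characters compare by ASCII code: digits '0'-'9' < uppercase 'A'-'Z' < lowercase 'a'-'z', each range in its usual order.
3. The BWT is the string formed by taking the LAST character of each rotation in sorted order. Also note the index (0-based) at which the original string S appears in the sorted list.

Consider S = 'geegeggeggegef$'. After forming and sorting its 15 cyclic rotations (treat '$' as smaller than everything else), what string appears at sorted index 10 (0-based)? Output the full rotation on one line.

Answer: gegef$geegeggeg

Derivation:
All 15 rotations (rotation i = S[i:]+S[:i]):
  rot[0] = geegeggeggegef$
  rot[1] = eegeggeggegef$g
  rot[2] = egeggeggegef$ge
  rot[3] = geggeggegef$gee
  rot[4] = eggeggegef$geeg
  rot[5] = ggeggegef$geege
  rot[6] = geggegef$geegeg
  rot[7] = eggegef$geegegg
  rot[8] = ggegef$geegegge
  rot[9] = gegef$geegeggeg
  rot[10] = egef$geegeggegg
  rot[11] = gef$geegeggegge
  rot[12] = ef$geegeggeggeg
  rot[13] = f$geegeggeggege
  rot[14] = $geegeggeggegef
Sorted (with $ < everything):
  sorted[0] = $geegeggeggegef
  sorted[1] = eegeggeggegef$g
  sorted[2] = ef$geegeggeggeg
  sorted[3] = egef$geegeggegg
  sorted[4] = egeggeggegef$ge
  sorted[5] = eggegef$geegegg
  sorted[6] = eggeggegef$geeg
  sorted[7] = f$geegeggeggege
  sorted[8] = geegeggeggegef$
  sorted[9] = gef$geegeggegge
  sorted[10] = gegef$geegeggeg
  sorted[11] = geggegef$geegeg
  sorted[12] = geggeggegef$gee
  sorted[13] = ggegef$geegegge
  sorted[14] = ggeggegef$geege
sorted[10] = gegef$geegeggeg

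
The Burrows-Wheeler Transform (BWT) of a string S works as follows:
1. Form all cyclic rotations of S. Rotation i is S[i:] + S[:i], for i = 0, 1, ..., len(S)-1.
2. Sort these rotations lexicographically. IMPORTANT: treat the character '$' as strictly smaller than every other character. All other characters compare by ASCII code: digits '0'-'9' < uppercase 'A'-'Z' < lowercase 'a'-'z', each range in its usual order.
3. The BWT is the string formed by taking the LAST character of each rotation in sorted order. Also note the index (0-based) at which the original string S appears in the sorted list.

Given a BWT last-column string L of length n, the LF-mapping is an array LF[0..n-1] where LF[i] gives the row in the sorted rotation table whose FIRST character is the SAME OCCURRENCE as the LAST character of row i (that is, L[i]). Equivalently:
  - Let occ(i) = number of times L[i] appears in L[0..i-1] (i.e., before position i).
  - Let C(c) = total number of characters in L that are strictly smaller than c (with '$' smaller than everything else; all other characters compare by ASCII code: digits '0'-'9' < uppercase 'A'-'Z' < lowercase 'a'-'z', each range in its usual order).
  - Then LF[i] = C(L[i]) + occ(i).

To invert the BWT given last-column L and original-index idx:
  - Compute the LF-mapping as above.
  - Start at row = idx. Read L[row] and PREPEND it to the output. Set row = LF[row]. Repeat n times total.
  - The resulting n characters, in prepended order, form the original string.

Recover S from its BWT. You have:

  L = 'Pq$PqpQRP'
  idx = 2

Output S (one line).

Answer: PPqQpRqP$

Derivation:
LF mapping: 1 7 0 2 8 6 4 5 3
Walk LF starting at row 2, prepending L[row]:
  step 1: row=2, L[2]='$', prepend. Next row=LF[2]=0
  step 2: row=0, L[0]='P', prepend. Next row=LF[0]=1
  step 3: row=1, L[1]='q', prepend. Next row=LF[1]=7
  step 4: row=7, L[7]='R', prepend. Next row=LF[7]=5
  step 5: row=5, L[5]='p', prepend. Next row=LF[5]=6
  step 6: row=6, L[6]='Q', prepend. Next row=LF[6]=4
  step 7: row=4, L[4]='q', prepend. Next row=LF[4]=8
  step 8: row=8, L[8]='P', prepend. Next row=LF[8]=3
  step 9: row=3, L[3]='P', prepend. Next row=LF[3]=2
Reversed output: PPqQpRqP$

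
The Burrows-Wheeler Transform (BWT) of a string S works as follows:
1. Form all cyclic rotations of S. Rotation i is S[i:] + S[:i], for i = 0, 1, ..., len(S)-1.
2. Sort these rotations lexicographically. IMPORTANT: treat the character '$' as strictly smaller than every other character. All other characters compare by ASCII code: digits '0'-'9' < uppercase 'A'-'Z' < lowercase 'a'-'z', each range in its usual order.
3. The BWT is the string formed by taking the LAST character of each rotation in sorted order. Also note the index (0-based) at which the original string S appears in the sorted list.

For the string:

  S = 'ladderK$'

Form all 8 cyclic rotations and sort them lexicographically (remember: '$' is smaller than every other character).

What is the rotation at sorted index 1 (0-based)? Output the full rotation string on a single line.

All 8 rotations (rotation i = S[i:]+S[:i]):
  rot[0] = ladderK$
  rot[1] = adderK$l
  rot[2] = dderK$la
  rot[3] = derK$lad
  rot[4] = erK$ladd
  rot[5] = rK$ladde
  rot[6] = K$ladder
  rot[7] = $ladderK
Sorted (with $ < everything):
  sorted[0] = $ladderK
  sorted[1] = K$ladder
  sorted[2] = adderK$l
  sorted[3] = dderK$la
  sorted[4] = derK$lad
  sorted[5] = erK$ladd
  sorted[6] = ladderK$
  sorted[7] = rK$ladde
sorted[1] = K$ladder

Answer: K$ladder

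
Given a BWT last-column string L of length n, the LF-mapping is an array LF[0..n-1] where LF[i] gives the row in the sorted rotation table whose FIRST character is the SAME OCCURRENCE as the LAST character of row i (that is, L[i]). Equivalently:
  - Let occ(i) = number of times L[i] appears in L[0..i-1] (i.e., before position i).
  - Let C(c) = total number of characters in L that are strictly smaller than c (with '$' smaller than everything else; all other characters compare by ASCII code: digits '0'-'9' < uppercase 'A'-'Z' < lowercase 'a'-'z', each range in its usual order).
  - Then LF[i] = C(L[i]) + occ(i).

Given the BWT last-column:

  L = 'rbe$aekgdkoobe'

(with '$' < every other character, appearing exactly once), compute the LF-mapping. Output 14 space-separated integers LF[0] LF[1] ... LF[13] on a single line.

Answer: 13 2 5 0 1 6 9 8 4 10 11 12 3 7

Derivation:
Char counts: '$':1, 'a':1, 'b':2, 'd':1, 'e':3, 'g':1, 'k':2, 'o':2, 'r':1
C (first-col start): C('$')=0, C('a')=1, C('b')=2, C('d')=4, C('e')=5, C('g')=8, C('k')=9, C('o')=11, C('r')=13
L[0]='r': occ=0, LF[0]=C('r')+0=13+0=13
L[1]='b': occ=0, LF[1]=C('b')+0=2+0=2
L[2]='e': occ=0, LF[2]=C('e')+0=5+0=5
L[3]='$': occ=0, LF[3]=C('$')+0=0+0=0
L[4]='a': occ=0, LF[4]=C('a')+0=1+0=1
L[5]='e': occ=1, LF[5]=C('e')+1=5+1=6
L[6]='k': occ=0, LF[6]=C('k')+0=9+0=9
L[7]='g': occ=0, LF[7]=C('g')+0=8+0=8
L[8]='d': occ=0, LF[8]=C('d')+0=4+0=4
L[9]='k': occ=1, LF[9]=C('k')+1=9+1=10
L[10]='o': occ=0, LF[10]=C('o')+0=11+0=11
L[11]='o': occ=1, LF[11]=C('o')+1=11+1=12
L[12]='b': occ=1, LF[12]=C('b')+1=2+1=3
L[13]='e': occ=2, LF[13]=C('e')+2=5+2=7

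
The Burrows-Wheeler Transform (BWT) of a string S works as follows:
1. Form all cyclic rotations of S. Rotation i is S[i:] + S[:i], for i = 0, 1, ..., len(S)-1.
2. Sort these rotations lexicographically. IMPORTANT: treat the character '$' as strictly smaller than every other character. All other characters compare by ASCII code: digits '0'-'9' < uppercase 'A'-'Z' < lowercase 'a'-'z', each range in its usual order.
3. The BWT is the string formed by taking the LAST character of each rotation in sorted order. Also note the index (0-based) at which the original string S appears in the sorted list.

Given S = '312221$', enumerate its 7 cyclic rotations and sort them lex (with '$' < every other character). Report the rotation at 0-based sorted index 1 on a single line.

All 7 rotations (rotation i = S[i:]+S[:i]):
  rot[0] = 312221$
  rot[1] = 12221$3
  rot[2] = 2221$31
  rot[3] = 221$312
  rot[4] = 21$3122
  rot[5] = 1$31222
  rot[6] = $312221
Sorted (with $ < everything):
  sorted[0] = $312221
  sorted[1] = 1$31222
  sorted[2] = 12221$3
  sorted[3] = 21$3122
  sorted[4] = 221$312
  sorted[5] = 2221$31
  sorted[6] = 312221$
sorted[1] = 1$31222

Answer: 1$31222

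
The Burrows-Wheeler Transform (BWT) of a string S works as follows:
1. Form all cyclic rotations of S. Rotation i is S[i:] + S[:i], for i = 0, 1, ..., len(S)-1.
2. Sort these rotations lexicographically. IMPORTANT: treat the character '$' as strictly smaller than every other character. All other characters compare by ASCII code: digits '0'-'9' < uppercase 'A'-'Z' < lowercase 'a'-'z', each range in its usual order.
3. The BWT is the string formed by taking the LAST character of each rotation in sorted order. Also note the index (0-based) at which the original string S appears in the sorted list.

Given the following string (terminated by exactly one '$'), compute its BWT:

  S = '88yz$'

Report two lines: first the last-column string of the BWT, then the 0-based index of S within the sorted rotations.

All 5 rotations (rotation i = S[i:]+S[:i]):
  rot[0] = 88yz$
  rot[1] = 8yz$8
  rot[2] = yz$88
  rot[3] = z$88y
  rot[4] = $88yz
Sorted (with $ < everything):
  sorted[0] = $88yz  (last char: 'z')
  sorted[1] = 88yz$  (last char: '$')
  sorted[2] = 8yz$8  (last char: '8')
  sorted[3] = yz$88  (last char: '8')
  sorted[4] = z$88y  (last char: 'y')
Last column: z$88y
Original string S is at sorted index 1

Answer: z$88y
1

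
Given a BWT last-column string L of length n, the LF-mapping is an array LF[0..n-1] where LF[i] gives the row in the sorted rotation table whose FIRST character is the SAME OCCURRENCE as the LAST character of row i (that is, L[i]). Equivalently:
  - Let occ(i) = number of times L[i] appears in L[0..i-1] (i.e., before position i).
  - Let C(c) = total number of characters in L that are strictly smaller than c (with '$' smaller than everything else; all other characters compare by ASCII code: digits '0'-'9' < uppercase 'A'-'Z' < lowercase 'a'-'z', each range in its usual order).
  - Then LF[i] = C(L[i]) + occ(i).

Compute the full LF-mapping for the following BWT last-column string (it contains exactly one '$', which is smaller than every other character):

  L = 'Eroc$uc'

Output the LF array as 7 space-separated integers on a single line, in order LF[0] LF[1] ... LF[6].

Char counts: '$':1, 'E':1, 'c':2, 'o':1, 'r':1, 'u':1
C (first-col start): C('$')=0, C('E')=1, C('c')=2, C('o')=4, C('r')=5, C('u')=6
L[0]='E': occ=0, LF[0]=C('E')+0=1+0=1
L[1]='r': occ=0, LF[1]=C('r')+0=5+0=5
L[2]='o': occ=0, LF[2]=C('o')+0=4+0=4
L[3]='c': occ=0, LF[3]=C('c')+0=2+0=2
L[4]='$': occ=0, LF[4]=C('$')+0=0+0=0
L[5]='u': occ=0, LF[5]=C('u')+0=6+0=6
L[6]='c': occ=1, LF[6]=C('c')+1=2+1=3

Answer: 1 5 4 2 0 6 3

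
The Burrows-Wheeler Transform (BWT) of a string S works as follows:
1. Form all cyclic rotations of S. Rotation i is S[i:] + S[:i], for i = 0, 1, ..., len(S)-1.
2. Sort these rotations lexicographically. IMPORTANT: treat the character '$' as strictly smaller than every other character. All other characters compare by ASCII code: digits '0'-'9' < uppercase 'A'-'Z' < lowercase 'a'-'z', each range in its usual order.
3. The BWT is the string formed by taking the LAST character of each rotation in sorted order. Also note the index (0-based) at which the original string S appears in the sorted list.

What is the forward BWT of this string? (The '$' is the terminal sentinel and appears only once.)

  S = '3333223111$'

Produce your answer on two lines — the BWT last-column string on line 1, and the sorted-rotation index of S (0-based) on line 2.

All 11 rotations (rotation i = S[i:]+S[:i]):
  rot[0] = 3333223111$
  rot[1] = 333223111$3
  rot[2] = 33223111$33
  rot[3] = 3223111$333
  rot[4] = 223111$3333
  rot[5] = 23111$33332
  rot[6] = 3111$333322
  rot[7] = 111$3333223
  rot[8] = 11$33332231
  rot[9] = 1$333322311
  rot[10] = $3333223111
Sorted (with $ < everything):
  sorted[0] = $3333223111  (last char: '1')
  sorted[1] = 1$333322311  (last char: '1')
  sorted[2] = 11$33332231  (last char: '1')
  sorted[3] = 111$3333223  (last char: '3')
  sorted[4] = 223111$3333  (last char: '3')
  sorted[5] = 23111$33332  (last char: '2')
  sorted[6] = 3111$333322  (last char: '2')
  sorted[7] = 3223111$333  (last char: '3')
  sorted[8] = 33223111$33  (last char: '3')
  sorted[9] = 333223111$3  (last char: '3')
  sorted[10] = 3333223111$  (last char: '$')
Last column: 1113322333$
Original string S is at sorted index 10

Answer: 1113322333$
10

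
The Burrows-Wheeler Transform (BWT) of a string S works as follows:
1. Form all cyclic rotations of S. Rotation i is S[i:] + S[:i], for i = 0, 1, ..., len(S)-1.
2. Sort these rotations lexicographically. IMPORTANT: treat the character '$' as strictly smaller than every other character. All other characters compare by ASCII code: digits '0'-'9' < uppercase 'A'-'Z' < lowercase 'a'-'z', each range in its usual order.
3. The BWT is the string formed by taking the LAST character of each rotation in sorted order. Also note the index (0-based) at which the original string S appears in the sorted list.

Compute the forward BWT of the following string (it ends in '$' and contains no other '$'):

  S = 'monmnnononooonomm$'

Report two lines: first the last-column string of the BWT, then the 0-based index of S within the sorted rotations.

All 18 rotations (rotation i = S[i:]+S[:i]):
  rot[0] = monmnnononooonomm$
  rot[1] = onmnnononooonomm$m
  rot[2] = nmnnononooonomm$mo
  rot[3] = mnnononooonomm$mon
  rot[4] = nnononooonomm$monm
  rot[5] = nononooonomm$monmn
  rot[6] = ononooonomm$monmnn
  rot[7] = nonooonomm$monmnno
  rot[8] = onooonomm$monmnnon
  rot[9] = nooonomm$monmnnono
  rot[10] = ooonomm$monmnnonon
  rot[11] = oonomm$monmnnonono
  rot[12] = onomm$monmnnononoo
  rot[13] = nomm$monmnnononooo
  rot[14] = omm$monmnnononooon
  rot[15] = mm$monmnnononooono
  rot[16] = m$monmnnononooonom
  rot[17] = $monmnnononooonomm
Sorted (with $ < everything):
  sorted[0] = $monmnnononooonomm  (last char: 'm')
  sorted[1] = m$monmnnononooonom  (last char: 'm')
  sorted[2] = mm$monmnnononooono  (last char: 'o')
  sorted[3] = mnnononooonomm$mon  (last char: 'n')
  sorted[4] = monmnnononooonomm$  (last char: '$')
  sorted[5] = nmnnononooonomm$mo  (last char: 'o')
  sorted[6] = nnononooonomm$monm  (last char: 'm')
  sorted[7] = nomm$monmnnononooo  (last char: 'o')
  sorted[8] = nononooonomm$monmn  (last char: 'n')
  sorted[9] = nonooonomm$monmnno  (last char: 'o')
  sorted[10] = nooonomm$monmnnono  (last char: 'o')
  sorted[11] = omm$monmnnononooon  (last char: 'n')
  sorted[12] = onmnnononooonomm$m  (last char: 'm')
  sorted[13] = onomm$monmnnononoo  (last char: 'o')
  sorted[14] = ononooonomm$monmnn  (last char: 'n')
  sorted[15] = onooonomm$monmnnon  (last char: 'n')
  sorted[16] = oonomm$monmnnonono  (last char: 'o')
  sorted[17] = ooonomm$monmnnonon  (last char: 'n')
Last column: mmon$omonoonmonnon
Original string S is at sorted index 4

Answer: mmon$omonoonmonnon
4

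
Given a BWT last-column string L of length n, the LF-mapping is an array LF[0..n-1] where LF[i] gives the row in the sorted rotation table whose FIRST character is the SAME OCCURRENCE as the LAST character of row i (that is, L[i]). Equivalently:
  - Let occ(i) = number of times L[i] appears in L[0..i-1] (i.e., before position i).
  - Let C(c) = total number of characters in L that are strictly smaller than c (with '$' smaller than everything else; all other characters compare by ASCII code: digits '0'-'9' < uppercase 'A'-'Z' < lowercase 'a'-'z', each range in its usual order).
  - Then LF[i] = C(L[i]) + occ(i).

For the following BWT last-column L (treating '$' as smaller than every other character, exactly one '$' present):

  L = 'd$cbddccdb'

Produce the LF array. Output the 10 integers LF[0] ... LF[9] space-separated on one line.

Answer: 6 0 3 1 7 8 4 5 9 2

Derivation:
Char counts: '$':1, 'b':2, 'c':3, 'd':4
C (first-col start): C('$')=0, C('b')=1, C('c')=3, C('d')=6
L[0]='d': occ=0, LF[0]=C('d')+0=6+0=6
L[1]='$': occ=0, LF[1]=C('$')+0=0+0=0
L[2]='c': occ=0, LF[2]=C('c')+0=3+0=3
L[3]='b': occ=0, LF[3]=C('b')+0=1+0=1
L[4]='d': occ=1, LF[4]=C('d')+1=6+1=7
L[5]='d': occ=2, LF[5]=C('d')+2=6+2=8
L[6]='c': occ=1, LF[6]=C('c')+1=3+1=4
L[7]='c': occ=2, LF[7]=C('c')+2=3+2=5
L[8]='d': occ=3, LF[8]=C('d')+3=6+3=9
L[9]='b': occ=1, LF[9]=C('b')+1=1+1=2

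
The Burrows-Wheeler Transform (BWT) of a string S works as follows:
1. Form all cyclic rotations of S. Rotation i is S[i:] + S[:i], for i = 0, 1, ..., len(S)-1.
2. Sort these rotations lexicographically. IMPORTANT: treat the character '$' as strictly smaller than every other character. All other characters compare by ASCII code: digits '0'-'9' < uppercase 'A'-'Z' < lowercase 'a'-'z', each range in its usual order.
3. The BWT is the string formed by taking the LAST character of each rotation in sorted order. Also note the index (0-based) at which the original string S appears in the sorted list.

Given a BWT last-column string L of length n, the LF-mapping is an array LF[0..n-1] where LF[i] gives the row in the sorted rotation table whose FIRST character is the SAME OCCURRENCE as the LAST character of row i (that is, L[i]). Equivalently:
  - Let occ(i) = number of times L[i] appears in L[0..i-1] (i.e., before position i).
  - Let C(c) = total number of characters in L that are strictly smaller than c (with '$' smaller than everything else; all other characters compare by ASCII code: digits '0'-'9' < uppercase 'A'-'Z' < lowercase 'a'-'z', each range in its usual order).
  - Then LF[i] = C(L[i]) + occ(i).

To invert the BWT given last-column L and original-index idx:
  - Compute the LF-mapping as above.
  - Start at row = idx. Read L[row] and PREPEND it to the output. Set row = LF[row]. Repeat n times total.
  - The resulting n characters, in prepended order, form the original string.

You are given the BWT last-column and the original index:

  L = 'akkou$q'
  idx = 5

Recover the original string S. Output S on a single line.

Answer: quokka$

Derivation:
LF mapping: 1 2 3 4 6 0 5
Walk LF starting at row 5, prepending L[row]:
  step 1: row=5, L[5]='$', prepend. Next row=LF[5]=0
  step 2: row=0, L[0]='a', prepend. Next row=LF[0]=1
  step 3: row=1, L[1]='k', prepend. Next row=LF[1]=2
  step 4: row=2, L[2]='k', prepend. Next row=LF[2]=3
  step 5: row=3, L[3]='o', prepend. Next row=LF[3]=4
  step 6: row=4, L[4]='u', prepend. Next row=LF[4]=6
  step 7: row=6, L[6]='q', prepend. Next row=LF[6]=5
Reversed output: quokka$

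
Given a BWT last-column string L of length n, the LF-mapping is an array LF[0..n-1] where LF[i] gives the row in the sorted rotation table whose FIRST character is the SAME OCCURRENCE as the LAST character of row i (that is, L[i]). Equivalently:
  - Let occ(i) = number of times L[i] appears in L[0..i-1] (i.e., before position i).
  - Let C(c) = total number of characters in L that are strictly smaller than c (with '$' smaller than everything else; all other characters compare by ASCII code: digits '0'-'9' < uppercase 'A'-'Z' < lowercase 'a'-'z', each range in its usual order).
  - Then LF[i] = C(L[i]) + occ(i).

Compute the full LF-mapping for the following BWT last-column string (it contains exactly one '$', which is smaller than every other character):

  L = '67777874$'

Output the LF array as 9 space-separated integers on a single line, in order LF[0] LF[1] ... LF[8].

Char counts: '$':1, '4':1, '6':1, '7':5, '8':1
C (first-col start): C('$')=0, C('4')=1, C('6')=2, C('7')=3, C('8')=8
L[0]='6': occ=0, LF[0]=C('6')+0=2+0=2
L[1]='7': occ=0, LF[1]=C('7')+0=3+0=3
L[2]='7': occ=1, LF[2]=C('7')+1=3+1=4
L[3]='7': occ=2, LF[3]=C('7')+2=3+2=5
L[4]='7': occ=3, LF[4]=C('7')+3=3+3=6
L[5]='8': occ=0, LF[5]=C('8')+0=8+0=8
L[6]='7': occ=4, LF[6]=C('7')+4=3+4=7
L[7]='4': occ=0, LF[7]=C('4')+0=1+0=1
L[8]='$': occ=0, LF[8]=C('$')+0=0+0=0

Answer: 2 3 4 5 6 8 7 1 0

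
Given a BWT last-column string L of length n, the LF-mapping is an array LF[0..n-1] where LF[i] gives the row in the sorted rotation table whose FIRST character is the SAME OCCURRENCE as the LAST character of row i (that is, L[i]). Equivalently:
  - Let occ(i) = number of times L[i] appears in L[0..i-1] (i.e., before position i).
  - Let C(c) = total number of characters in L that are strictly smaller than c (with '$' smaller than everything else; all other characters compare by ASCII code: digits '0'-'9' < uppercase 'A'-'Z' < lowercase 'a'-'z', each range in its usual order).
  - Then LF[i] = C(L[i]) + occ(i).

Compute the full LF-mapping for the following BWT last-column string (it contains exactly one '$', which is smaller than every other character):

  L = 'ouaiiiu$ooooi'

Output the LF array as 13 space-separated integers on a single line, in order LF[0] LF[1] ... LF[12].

Char counts: '$':1, 'a':1, 'i':4, 'o':5, 'u':2
C (first-col start): C('$')=0, C('a')=1, C('i')=2, C('o')=6, C('u')=11
L[0]='o': occ=0, LF[0]=C('o')+0=6+0=6
L[1]='u': occ=0, LF[1]=C('u')+0=11+0=11
L[2]='a': occ=0, LF[2]=C('a')+0=1+0=1
L[3]='i': occ=0, LF[3]=C('i')+0=2+0=2
L[4]='i': occ=1, LF[4]=C('i')+1=2+1=3
L[5]='i': occ=2, LF[5]=C('i')+2=2+2=4
L[6]='u': occ=1, LF[6]=C('u')+1=11+1=12
L[7]='$': occ=0, LF[7]=C('$')+0=0+0=0
L[8]='o': occ=1, LF[8]=C('o')+1=6+1=7
L[9]='o': occ=2, LF[9]=C('o')+2=6+2=8
L[10]='o': occ=3, LF[10]=C('o')+3=6+3=9
L[11]='o': occ=4, LF[11]=C('o')+4=6+4=10
L[12]='i': occ=3, LF[12]=C('i')+3=2+3=5

Answer: 6 11 1 2 3 4 12 0 7 8 9 10 5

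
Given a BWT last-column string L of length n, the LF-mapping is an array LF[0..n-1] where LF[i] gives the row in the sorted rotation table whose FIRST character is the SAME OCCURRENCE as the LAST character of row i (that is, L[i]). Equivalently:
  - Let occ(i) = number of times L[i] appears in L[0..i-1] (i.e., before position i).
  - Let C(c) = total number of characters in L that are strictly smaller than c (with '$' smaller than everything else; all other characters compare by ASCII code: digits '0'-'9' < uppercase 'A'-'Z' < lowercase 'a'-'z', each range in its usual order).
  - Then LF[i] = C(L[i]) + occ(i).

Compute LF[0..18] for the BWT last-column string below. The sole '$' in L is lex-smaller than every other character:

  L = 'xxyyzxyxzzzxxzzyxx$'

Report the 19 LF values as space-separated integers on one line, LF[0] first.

Char counts: '$':1, 'x':8, 'y':4, 'z':6
C (first-col start): C('$')=0, C('x')=1, C('y')=9, C('z')=13
L[0]='x': occ=0, LF[0]=C('x')+0=1+0=1
L[1]='x': occ=1, LF[1]=C('x')+1=1+1=2
L[2]='y': occ=0, LF[2]=C('y')+0=9+0=9
L[3]='y': occ=1, LF[3]=C('y')+1=9+1=10
L[4]='z': occ=0, LF[4]=C('z')+0=13+0=13
L[5]='x': occ=2, LF[5]=C('x')+2=1+2=3
L[6]='y': occ=2, LF[6]=C('y')+2=9+2=11
L[7]='x': occ=3, LF[7]=C('x')+3=1+3=4
L[8]='z': occ=1, LF[8]=C('z')+1=13+1=14
L[9]='z': occ=2, LF[9]=C('z')+2=13+2=15
L[10]='z': occ=3, LF[10]=C('z')+3=13+3=16
L[11]='x': occ=4, LF[11]=C('x')+4=1+4=5
L[12]='x': occ=5, LF[12]=C('x')+5=1+5=6
L[13]='z': occ=4, LF[13]=C('z')+4=13+4=17
L[14]='z': occ=5, LF[14]=C('z')+5=13+5=18
L[15]='y': occ=3, LF[15]=C('y')+3=9+3=12
L[16]='x': occ=6, LF[16]=C('x')+6=1+6=7
L[17]='x': occ=7, LF[17]=C('x')+7=1+7=8
L[18]='$': occ=0, LF[18]=C('$')+0=0+0=0

Answer: 1 2 9 10 13 3 11 4 14 15 16 5 6 17 18 12 7 8 0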